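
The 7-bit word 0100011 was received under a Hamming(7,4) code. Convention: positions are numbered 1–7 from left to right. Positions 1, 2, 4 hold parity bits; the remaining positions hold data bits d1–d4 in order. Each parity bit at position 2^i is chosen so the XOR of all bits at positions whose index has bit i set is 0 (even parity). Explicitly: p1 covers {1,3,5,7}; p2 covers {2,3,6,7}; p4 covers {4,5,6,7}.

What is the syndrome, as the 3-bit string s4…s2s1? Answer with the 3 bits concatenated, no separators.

011

s1 (pos 1,3,5,7): 0⊕0⊕0⊕1 = 1
s2 (pos 2,3,6,7): 1⊕0⊕1⊕1 = 1
s4 (pos 4,5,6,7): 0⊕0⊕1⊕1 = 0
Syndrome s4…s1 = 011 → error at position 3.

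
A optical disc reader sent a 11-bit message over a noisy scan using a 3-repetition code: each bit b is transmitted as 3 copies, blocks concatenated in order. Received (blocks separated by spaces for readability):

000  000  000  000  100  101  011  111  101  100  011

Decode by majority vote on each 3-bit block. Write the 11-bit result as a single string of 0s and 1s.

00000111101

Block 1 (000): 0 ones → 0
Block 2 (000): 0 ones → 0
Block 3 (000): 0 ones → 0
Block 4 (000): 0 ones → 0
Block 5 (100): 1 one → 0
Block 6 (101): 2 ones → 1
Block 7 (011): 2 ones → 1
Block 8 (111): 3 ones → 1
Block 9 (101): 2 ones → 1
Block 10 (100): 1 one → 0
Block 11 (011): 2 ones → 1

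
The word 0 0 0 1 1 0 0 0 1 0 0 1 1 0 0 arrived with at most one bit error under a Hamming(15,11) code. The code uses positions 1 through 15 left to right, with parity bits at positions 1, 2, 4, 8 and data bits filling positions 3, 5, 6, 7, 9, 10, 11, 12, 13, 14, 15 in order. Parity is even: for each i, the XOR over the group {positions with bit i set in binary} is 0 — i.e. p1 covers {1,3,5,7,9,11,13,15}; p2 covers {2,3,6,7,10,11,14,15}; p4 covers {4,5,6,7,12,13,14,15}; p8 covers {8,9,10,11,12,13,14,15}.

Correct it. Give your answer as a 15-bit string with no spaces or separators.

s1 (pos 1,3,5,7,9,11,13,15): 0⊕0⊕1⊕0⊕1⊕0⊕1⊕0 = 1
s2 (pos 2,3,6,7,10,11,14,15): 0⊕0⊕0⊕0⊕0⊕0⊕0⊕0 = 0
s4 (pos 4,5,6,7,12,13,14,15): 1⊕1⊕0⊕0⊕1⊕1⊕0⊕0 = 0
s8 (pos 8,9,10,11,12,13,14,15): 0⊕1⊕0⊕0⊕1⊕1⊕0⊕0 = 1
Syndrome s8…s1 = 1001 → error at position 9.
Flip position 9: 000110001001100 → 000110000001100

000110000001100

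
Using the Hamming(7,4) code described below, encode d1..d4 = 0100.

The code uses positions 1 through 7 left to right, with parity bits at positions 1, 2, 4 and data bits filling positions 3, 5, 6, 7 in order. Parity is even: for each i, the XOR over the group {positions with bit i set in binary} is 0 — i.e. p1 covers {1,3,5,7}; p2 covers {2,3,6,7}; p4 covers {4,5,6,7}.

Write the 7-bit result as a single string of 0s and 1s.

Place data at non-parity positions: p1 p2 0 p4 1 0 0
p1 (pos 1,3,5,7): XOR of data positions = 0⊕1⊕0 = 1
p2 (pos 2,3,6,7): XOR of data positions = 0⊕0⊕0 = 0
p4 (pos 4,5,6,7): XOR of data positions = 1⊕0⊕0 = 1
Codeword: 1001100

1001100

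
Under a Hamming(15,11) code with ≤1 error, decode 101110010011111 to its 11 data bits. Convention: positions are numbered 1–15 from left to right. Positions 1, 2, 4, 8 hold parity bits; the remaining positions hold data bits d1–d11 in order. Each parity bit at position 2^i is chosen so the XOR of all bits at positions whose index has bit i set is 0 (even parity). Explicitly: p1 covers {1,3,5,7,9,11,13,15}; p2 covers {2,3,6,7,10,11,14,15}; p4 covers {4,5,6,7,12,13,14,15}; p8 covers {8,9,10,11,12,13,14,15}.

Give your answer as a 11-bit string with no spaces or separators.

s1 (pos 1,3,5,7,9,11,13,15): 1⊕1⊕1⊕0⊕0⊕1⊕1⊕1 = 0
s2 (pos 2,3,6,7,10,11,14,15): 0⊕1⊕0⊕0⊕0⊕1⊕1⊕1 = 0
s4 (pos 4,5,6,7,12,13,14,15): 1⊕1⊕0⊕0⊕1⊕1⊕1⊕1 = 0
s8 (pos 8,9,10,11,12,13,14,15): 1⊕0⊕0⊕1⊕1⊕1⊕1⊕1 = 0
Syndrome s8…s1 = 0000 → no error.
Read data bits from positions 3,5,6,7,9,10,11,12,13,14,15: 11000011111

11000011111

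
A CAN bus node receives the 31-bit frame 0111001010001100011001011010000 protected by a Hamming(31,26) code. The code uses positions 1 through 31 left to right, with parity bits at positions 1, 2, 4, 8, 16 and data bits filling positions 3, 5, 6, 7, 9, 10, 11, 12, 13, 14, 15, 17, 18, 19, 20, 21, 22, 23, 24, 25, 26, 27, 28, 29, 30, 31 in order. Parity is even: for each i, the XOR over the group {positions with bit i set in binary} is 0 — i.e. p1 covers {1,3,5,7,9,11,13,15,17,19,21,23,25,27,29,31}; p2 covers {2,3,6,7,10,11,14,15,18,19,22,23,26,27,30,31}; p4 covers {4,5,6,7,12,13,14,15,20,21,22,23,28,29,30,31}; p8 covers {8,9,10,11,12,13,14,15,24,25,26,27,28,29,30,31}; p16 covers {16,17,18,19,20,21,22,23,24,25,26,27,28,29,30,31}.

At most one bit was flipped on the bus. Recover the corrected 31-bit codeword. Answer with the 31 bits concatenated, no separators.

s1 (pos 1,3,5,7,9,11,13,15,17,19,21,23,25,27,29,31): 0⊕1⊕0⊕1⊕1⊕0⊕1⊕0⊕0⊕1⊕0⊕0⊕1⊕1⊕0⊕0 = 1
s2 (pos 2,3,6,7,10,11,14,15,18,19,22,23,26,27,30,31): 1⊕1⊕0⊕1⊕0⊕0⊕1⊕0⊕1⊕1⊕1⊕0⊕0⊕1⊕0⊕0 = 0
s4 (pos 4,5,6,7,12,13,14,15,20,21,22,23,28,29,30,31): 1⊕0⊕0⊕1⊕0⊕1⊕1⊕0⊕0⊕0⊕1⊕0⊕0⊕0⊕0⊕0 = 1
s8 (pos 8,9,10,11,12,13,14,15,24,25,26,27,28,29,30,31): 0⊕1⊕0⊕0⊕0⊕1⊕1⊕0⊕1⊕1⊕0⊕1⊕0⊕0⊕0⊕0 = 0
s16 (pos 16,17,18,19,20,21,22,23,24,25,26,27,28,29,30,31): 0⊕0⊕1⊕1⊕0⊕0⊕1⊕0⊕1⊕1⊕0⊕1⊕0⊕0⊕0⊕0 = 0
Syndrome s16…s1 = 00101 → error at position 5.
Flip position 5: 0111001010001100011001011010000 → 0111101010001100011001011010000

0111101010001100011001011010000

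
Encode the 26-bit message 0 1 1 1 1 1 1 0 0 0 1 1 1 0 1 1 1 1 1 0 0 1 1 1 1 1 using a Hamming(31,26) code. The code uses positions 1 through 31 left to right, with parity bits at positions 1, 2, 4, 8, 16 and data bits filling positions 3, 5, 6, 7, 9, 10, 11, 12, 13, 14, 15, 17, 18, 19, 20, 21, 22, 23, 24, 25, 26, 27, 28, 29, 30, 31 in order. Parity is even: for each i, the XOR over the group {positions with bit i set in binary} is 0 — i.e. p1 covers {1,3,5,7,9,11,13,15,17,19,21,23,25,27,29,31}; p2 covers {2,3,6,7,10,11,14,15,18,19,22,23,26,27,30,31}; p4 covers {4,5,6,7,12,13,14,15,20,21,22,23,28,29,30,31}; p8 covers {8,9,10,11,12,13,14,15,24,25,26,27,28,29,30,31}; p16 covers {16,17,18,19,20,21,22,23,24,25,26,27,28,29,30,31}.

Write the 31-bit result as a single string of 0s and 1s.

Place data at non-parity positions: p1 p2 0 p4 1 1 1 p8 1 1 1 0 0 0 1 p16 1 1 0 1 1 1 1 1 0 0 1 1 1 1 1
p1 (pos 1,3,5,7,9,11,13,15,17,19,21,23,25,27,29,31): XOR of data positions = 0⊕1⊕1⊕1⊕1⊕0⊕1⊕1⊕0⊕1⊕1⊕0⊕1⊕1⊕1 = 1
p2 (pos 2,3,6,7,10,11,14,15,18,19,22,23,26,27,30,31): XOR of data positions = 0⊕1⊕1⊕1⊕1⊕0⊕1⊕1⊕0⊕1⊕1⊕0⊕1⊕1⊕1 = 1
p4 (pos 4,5,6,7,12,13,14,15,20,21,22,23,28,29,30,31): XOR of data positions = 1⊕1⊕1⊕0⊕0⊕0⊕1⊕1⊕1⊕1⊕1⊕1⊕1⊕1⊕1 = 0
p8 (pos 8,9,10,11,12,13,14,15,24,25,26,27,28,29,30,31): XOR of data positions = 1⊕1⊕1⊕0⊕0⊕0⊕1⊕1⊕0⊕0⊕1⊕1⊕1⊕1⊕1 = 0
p16 (pos 16,17,18,19,20,21,22,23,24,25,26,27,28,29,30,31): XOR of data positions = 1⊕1⊕0⊕1⊕1⊕1⊕1⊕1⊕0⊕0⊕1⊕1⊕1⊕1⊕1 = 0
Codeword: 1100111011100010110111110011111

1100111011100010110111110011111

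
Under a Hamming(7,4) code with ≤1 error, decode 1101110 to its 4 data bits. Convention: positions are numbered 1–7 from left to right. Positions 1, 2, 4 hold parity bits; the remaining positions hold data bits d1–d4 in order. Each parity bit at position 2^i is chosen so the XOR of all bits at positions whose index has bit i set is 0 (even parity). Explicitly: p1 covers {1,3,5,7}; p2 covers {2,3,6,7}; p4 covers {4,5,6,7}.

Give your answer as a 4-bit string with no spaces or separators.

0110

s1 (pos 1,3,5,7): 1⊕0⊕1⊕0 = 0
s2 (pos 2,3,6,7): 1⊕0⊕1⊕0 = 0
s4 (pos 4,5,6,7): 1⊕1⊕1⊕0 = 1
Syndrome s4…s1 = 100 → error at position 4.
Flip position 4: 1101110 → 1100110
Read data bits from positions 3,5,6,7: 0110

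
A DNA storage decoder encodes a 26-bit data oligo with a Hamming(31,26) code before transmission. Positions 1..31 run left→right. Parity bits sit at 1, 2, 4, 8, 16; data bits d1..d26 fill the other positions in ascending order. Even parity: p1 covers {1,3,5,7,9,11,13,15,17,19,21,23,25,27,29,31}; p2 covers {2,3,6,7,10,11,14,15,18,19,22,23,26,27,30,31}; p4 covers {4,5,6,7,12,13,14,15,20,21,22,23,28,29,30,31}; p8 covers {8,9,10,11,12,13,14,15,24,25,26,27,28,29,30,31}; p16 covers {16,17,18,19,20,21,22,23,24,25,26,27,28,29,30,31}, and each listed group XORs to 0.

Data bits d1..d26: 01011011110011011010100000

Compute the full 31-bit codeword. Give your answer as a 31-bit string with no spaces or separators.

1101101110111100011011010100000

Place data at non-parity positions: p1 p2 0 p4 1 0 1 p8 1 0 1 1 1 1 0 p16 0 1 1 0 1 1 0 1 0 1 0 0 0 0 0
p1 (pos 1,3,5,7,9,11,13,15,17,19,21,23,25,27,29,31): XOR of data positions = 0⊕1⊕1⊕1⊕1⊕1⊕0⊕0⊕1⊕1⊕0⊕0⊕0⊕0⊕0 = 1
p2 (pos 2,3,6,7,10,11,14,15,18,19,22,23,26,27,30,31): XOR of data positions = 0⊕0⊕1⊕0⊕1⊕1⊕0⊕1⊕1⊕1⊕0⊕1⊕0⊕0⊕0 = 1
p4 (pos 4,5,6,7,12,13,14,15,20,21,22,23,28,29,30,31): XOR of data positions = 1⊕0⊕1⊕1⊕1⊕1⊕0⊕0⊕1⊕1⊕0⊕0⊕0⊕0⊕0 = 1
p8 (pos 8,9,10,11,12,13,14,15,24,25,26,27,28,29,30,31): XOR of data positions = 1⊕0⊕1⊕1⊕1⊕1⊕0⊕1⊕0⊕1⊕0⊕0⊕0⊕0⊕0 = 1
p16 (pos 16,17,18,19,20,21,22,23,24,25,26,27,28,29,30,31): XOR of data positions = 0⊕1⊕1⊕0⊕1⊕1⊕0⊕1⊕0⊕1⊕0⊕0⊕0⊕0⊕0 = 0
Codeword: 1101101110111100011011010100000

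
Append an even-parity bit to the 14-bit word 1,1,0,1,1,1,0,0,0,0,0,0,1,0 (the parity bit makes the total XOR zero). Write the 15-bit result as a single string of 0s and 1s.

XOR of the 14 data bits: 1⊕1⊕0⊕1⊕1⊕1⊕0⊕0⊕0⊕0⊕0⊕0⊕1⊕0 = 0
Parity bit = 0 (so all 15 bits XOR to 0).

110111000000100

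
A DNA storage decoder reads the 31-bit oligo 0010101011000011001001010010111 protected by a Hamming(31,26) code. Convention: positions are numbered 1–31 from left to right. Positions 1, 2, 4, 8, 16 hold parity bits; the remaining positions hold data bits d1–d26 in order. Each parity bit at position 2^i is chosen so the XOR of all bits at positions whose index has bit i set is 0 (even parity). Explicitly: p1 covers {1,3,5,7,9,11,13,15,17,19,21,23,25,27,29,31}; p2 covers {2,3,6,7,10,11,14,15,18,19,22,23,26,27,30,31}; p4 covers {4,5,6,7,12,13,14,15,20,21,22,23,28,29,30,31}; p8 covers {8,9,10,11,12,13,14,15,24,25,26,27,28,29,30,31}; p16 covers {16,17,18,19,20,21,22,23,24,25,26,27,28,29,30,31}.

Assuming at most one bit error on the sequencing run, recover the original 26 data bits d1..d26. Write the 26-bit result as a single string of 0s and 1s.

s1 (pos 1,3,5,7,9,11,13,15,17,19,21,23,25,27,29,31): 0⊕1⊕1⊕1⊕1⊕0⊕0⊕1⊕0⊕1⊕0⊕0⊕0⊕1⊕1⊕1 = 1
s2 (pos 2,3,6,7,10,11,14,15,18,19,22,23,26,27,30,31): 0⊕1⊕0⊕1⊕1⊕0⊕0⊕1⊕0⊕1⊕1⊕0⊕0⊕1⊕1⊕1 = 1
s4 (pos 4,5,6,7,12,13,14,15,20,21,22,23,28,29,30,31): 0⊕1⊕0⊕1⊕0⊕0⊕0⊕1⊕0⊕0⊕1⊕0⊕0⊕1⊕1⊕1 = 1
s8 (pos 8,9,10,11,12,13,14,15,24,25,26,27,28,29,30,31): 0⊕1⊕1⊕0⊕0⊕0⊕0⊕1⊕1⊕0⊕0⊕1⊕0⊕1⊕1⊕1 = 0
s16 (pos 16,17,18,19,20,21,22,23,24,25,26,27,28,29,30,31): 1⊕0⊕0⊕1⊕0⊕0⊕1⊕0⊕1⊕0⊕0⊕1⊕0⊕1⊕1⊕1 = 0
Syndrome s16…s1 = 00111 → error at position 7.
Flip position 7: 0010101011000011001001010010111 → 0010100011000011001001010010111
Read data bits from positions 3,5,6,7,9,10,11,12,13,14,15,17,18,19,20,21,22,23,24,25,26,27,28,29,30,31: 11001100001001001010010111

11001100001001001010010111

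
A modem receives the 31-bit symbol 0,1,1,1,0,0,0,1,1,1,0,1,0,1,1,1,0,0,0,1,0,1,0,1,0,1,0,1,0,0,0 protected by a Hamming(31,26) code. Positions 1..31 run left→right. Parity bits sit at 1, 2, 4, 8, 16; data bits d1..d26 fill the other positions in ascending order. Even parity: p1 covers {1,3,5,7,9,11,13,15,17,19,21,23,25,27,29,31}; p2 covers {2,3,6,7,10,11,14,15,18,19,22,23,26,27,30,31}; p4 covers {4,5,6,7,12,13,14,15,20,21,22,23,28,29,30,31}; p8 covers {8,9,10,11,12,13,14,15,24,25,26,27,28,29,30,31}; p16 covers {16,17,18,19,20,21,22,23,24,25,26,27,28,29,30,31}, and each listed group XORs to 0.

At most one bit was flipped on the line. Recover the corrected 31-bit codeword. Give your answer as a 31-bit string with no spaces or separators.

0111000111010101000101010101000

s1 (pos 1,3,5,7,9,11,13,15,17,19,21,23,25,27,29,31): 0⊕1⊕0⊕0⊕1⊕0⊕0⊕1⊕0⊕0⊕0⊕0⊕0⊕0⊕0⊕0 = 1
s2 (pos 2,3,6,7,10,11,14,15,18,19,22,23,26,27,30,31): 1⊕1⊕0⊕0⊕1⊕0⊕1⊕1⊕0⊕0⊕1⊕0⊕1⊕0⊕0⊕0 = 1
s4 (pos 4,5,6,7,12,13,14,15,20,21,22,23,28,29,30,31): 1⊕0⊕0⊕0⊕1⊕0⊕1⊕1⊕1⊕0⊕1⊕0⊕1⊕0⊕0⊕0 = 1
s8 (pos 8,9,10,11,12,13,14,15,24,25,26,27,28,29,30,31): 1⊕1⊕1⊕0⊕1⊕0⊕1⊕1⊕1⊕0⊕1⊕0⊕1⊕0⊕0⊕0 = 1
s16 (pos 16,17,18,19,20,21,22,23,24,25,26,27,28,29,30,31): 1⊕0⊕0⊕0⊕1⊕0⊕1⊕0⊕1⊕0⊕1⊕0⊕1⊕0⊕0⊕0 = 0
Syndrome s16…s1 = 01111 → error at position 15.
Flip position 15: 0111000111010111000101010101000 → 0111000111010101000101010101000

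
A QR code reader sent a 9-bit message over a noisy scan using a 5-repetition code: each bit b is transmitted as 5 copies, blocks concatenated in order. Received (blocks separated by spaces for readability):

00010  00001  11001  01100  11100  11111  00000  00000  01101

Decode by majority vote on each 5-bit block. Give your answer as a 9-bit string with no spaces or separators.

Block 1 (00010): 1 one → 0
Block 2 (00001): 1 one → 0
Block 3 (11001): 3 ones → 1
Block 4 (01100): 2 ones → 0
Block 5 (11100): 3 ones → 1
Block 6 (11111): 5 ones → 1
Block 7 (00000): 0 ones → 0
Block 8 (00000): 0 ones → 0
Block 9 (01101): 3 ones → 1

001011001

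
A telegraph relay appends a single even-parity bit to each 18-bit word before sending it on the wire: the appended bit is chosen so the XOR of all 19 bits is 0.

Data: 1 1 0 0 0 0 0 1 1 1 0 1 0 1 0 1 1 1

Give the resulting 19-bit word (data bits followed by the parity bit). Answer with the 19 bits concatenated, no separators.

XOR of the 18 data bits: 1⊕1⊕0⊕0⊕0⊕0⊕0⊕1⊕1⊕1⊕0⊕1⊕0⊕1⊕0⊕1⊕1⊕1 = 0
Parity bit = 0 (so all 19 bits XOR to 0).

1100000111010101110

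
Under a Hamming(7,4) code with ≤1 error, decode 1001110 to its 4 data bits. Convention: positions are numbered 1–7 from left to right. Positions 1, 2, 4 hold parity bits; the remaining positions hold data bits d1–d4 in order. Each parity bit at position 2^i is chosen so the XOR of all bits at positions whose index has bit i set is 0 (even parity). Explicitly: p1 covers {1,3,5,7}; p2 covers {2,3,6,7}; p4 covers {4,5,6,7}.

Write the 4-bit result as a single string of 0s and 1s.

0100

s1 (pos 1,3,5,7): 1⊕0⊕1⊕0 = 0
s2 (pos 2,3,6,7): 0⊕0⊕1⊕0 = 1
s4 (pos 4,5,6,7): 1⊕1⊕1⊕0 = 1
Syndrome s4…s1 = 110 → error at position 6.
Flip position 6: 1001110 → 1001100
Read data bits from positions 3,5,6,7: 0100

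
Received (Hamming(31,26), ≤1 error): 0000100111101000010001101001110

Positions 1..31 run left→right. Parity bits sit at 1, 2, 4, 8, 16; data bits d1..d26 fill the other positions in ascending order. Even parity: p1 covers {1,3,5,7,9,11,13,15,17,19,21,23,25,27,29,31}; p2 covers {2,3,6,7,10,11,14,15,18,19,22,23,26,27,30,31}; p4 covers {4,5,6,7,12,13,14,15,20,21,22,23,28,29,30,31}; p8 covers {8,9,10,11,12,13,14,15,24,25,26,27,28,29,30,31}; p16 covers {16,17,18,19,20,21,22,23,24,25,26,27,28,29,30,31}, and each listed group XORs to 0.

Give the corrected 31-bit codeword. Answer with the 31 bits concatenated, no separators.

s1 (pos 1,3,5,7,9,11,13,15,17,19,21,23,25,27,29,31): 0⊕0⊕1⊕0⊕1⊕1⊕1⊕0⊕0⊕0⊕0⊕1⊕1⊕0⊕1⊕0 = 1
s2 (pos 2,3,6,7,10,11,14,15,18,19,22,23,26,27,30,31): 0⊕0⊕0⊕0⊕1⊕1⊕0⊕0⊕1⊕0⊕1⊕1⊕0⊕0⊕1⊕0 = 0
s4 (pos 4,5,6,7,12,13,14,15,20,21,22,23,28,29,30,31): 0⊕1⊕0⊕0⊕0⊕1⊕0⊕0⊕0⊕0⊕1⊕1⊕1⊕1⊕1⊕0 = 1
s8 (pos 8,9,10,11,12,13,14,15,24,25,26,27,28,29,30,31): 1⊕1⊕1⊕1⊕0⊕1⊕0⊕0⊕0⊕1⊕0⊕0⊕1⊕1⊕1⊕0 = 1
s16 (pos 16,17,18,19,20,21,22,23,24,25,26,27,28,29,30,31): 0⊕0⊕1⊕0⊕0⊕0⊕1⊕1⊕0⊕1⊕0⊕0⊕1⊕1⊕1⊕0 = 1
Syndrome s16…s1 = 11101 → error at position 29.
Flip position 29: 0000100111101000010001101001110 → 0000100111101000010001101001010

0000100111101000010001101001010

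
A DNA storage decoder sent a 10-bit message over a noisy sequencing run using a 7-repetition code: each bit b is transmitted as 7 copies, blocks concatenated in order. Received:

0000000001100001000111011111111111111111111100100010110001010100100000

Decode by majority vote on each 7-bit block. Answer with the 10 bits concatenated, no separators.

0001110000

Block 1 (0000000): 0 ones → 0
Block 2 (0011000): 2 ones → 0
Block 3 (0100011): 3 ones → 0
Block 4 (1011111): 6 ones → 1
Block 5 (1111111): 7 ones → 1
Block 6 (1111111): 7 ones → 1
Block 7 (1100100): 3 ones → 0
Block 8 (0101100): 3 ones → 0
Block 9 (0101010): 3 ones → 0
Block 10 (0100000): 1 one → 0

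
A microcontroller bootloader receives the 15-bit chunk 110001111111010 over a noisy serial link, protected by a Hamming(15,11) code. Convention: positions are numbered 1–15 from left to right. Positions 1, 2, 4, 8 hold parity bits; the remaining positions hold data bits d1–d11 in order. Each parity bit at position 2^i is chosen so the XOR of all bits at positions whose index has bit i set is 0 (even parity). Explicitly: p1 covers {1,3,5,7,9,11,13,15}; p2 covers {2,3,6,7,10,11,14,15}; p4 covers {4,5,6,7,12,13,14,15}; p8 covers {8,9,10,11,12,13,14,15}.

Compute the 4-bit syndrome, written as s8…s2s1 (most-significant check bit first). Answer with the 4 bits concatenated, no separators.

0000

s1 (pos 1,3,5,7,9,11,13,15): 1⊕0⊕0⊕1⊕1⊕1⊕0⊕0 = 0
s2 (pos 2,3,6,7,10,11,14,15): 1⊕0⊕1⊕1⊕1⊕1⊕1⊕0 = 0
s4 (pos 4,5,6,7,12,13,14,15): 0⊕0⊕1⊕1⊕1⊕0⊕1⊕0 = 0
s8 (pos 8,9,10,11,12,13,14,15): 1⊕1⊕1⊕1⊕1⊕0⊕1⊕0 = 0
Syndrome s8…s1 = 0000 → no error.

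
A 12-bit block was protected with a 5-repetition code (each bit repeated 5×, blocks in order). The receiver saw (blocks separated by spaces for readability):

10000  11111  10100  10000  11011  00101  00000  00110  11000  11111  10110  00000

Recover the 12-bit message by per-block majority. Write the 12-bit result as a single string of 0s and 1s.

010010000110

Block 1 (10000): 1 one → 0
Block 2 (11111): 5 ones → 1
Block 3 (10100): 2 ones → 0
Block 4 (10000): 1 one → 0
Block 5 (11011): 4 ones → 1
Block 6 (00101): 2 ones → 0
Block 7 (00000): 0 ones → 0
Block 8 (00110): 2 ones → 0
Block 9 (11000): 2 ones → 0
Block 10 (11111): 5 ones → 1
Block 11 (10110): 3 ones → 1
Block 12 (00000): 0 ones → 0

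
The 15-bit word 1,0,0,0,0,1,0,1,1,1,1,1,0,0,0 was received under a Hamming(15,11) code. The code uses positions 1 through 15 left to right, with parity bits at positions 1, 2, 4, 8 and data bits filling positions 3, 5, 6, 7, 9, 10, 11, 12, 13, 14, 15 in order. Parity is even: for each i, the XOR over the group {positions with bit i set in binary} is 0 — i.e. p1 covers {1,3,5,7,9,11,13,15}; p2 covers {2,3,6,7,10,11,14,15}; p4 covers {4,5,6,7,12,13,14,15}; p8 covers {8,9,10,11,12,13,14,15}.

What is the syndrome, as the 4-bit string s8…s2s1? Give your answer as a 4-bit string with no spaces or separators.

1011

s1 (pos 1,3,5,7,9,11,13,15): 1⊕0⊕0⊕0⊕1⊕1⊕0⊕0 = 1
s2 (pos 2,3,6,7,10,11,14,15): 0⊕0⊕1⊕0⊕1⊕1⊕0⊕0 = 1
s4 (pos 4,5,6,7,12,13,14,15): 0⊕0⊕1⊕0⊕1⊕0⊕0⊕0 = 0
s8 (pos 8,9,10,11,12,13,14,15): 1⊕1⊕1⊕1⊕1⊕0⊕0⊕0 = 1
Syndrome s8…s1 = 1011 → error at position 11.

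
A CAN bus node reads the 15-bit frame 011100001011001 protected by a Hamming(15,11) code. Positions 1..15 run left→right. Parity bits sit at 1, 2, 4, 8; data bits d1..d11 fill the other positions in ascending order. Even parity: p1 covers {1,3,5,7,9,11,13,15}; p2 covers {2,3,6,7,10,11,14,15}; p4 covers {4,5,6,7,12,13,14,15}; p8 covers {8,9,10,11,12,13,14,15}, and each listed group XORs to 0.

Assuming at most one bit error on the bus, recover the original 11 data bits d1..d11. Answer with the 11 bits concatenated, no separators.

s1 (pos 1,3,5,7,9,11,13,15): 0⊕1⊕0⊕0⊕1⊕1⊕0⊕1 = 0
s2 (pos 2,3,6,7,10,11,14,15): 1⊕1⊕0⊕0⊕0⊕1⊕0⊕1 = 0
s4 (pos 4,5,6,7,12,13,14,15): 1⊕0⊕0⊕0⊕1⊕0⊕0⊕1 = 1
s8 (pos 8,9,10,11,12,13,14,15): 0⊕1⊕0⊕1⊕1⊕0⊕0⊕1 = 0
Syndrome s8…s1 = 0100 → error at position 4.
Flip position 4: 011100001011001 → 011000001011001
Read data bits from positions 3,5,6,7,9,10,11,12,13,14,15: 10001011001

10001011001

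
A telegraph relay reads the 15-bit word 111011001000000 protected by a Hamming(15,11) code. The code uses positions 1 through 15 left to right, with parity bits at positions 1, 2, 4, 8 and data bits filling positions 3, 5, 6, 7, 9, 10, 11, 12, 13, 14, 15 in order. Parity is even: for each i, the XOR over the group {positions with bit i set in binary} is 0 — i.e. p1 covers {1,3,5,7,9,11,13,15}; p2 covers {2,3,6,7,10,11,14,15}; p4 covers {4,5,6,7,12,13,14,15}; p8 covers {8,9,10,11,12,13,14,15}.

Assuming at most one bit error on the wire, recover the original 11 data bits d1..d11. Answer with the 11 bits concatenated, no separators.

11101100000

s1 (pos 1,3,5,7,9,11,13,15): 1⊕1⊕1⊕0⊕1⊕0⊕0⊕0 = 0
s2 (pos 2,3,6,7,10,11,14,15): 1⊕1⊕1⊕0⊕0⊕0⊕0⊕0 = 1
s4 (pos 4,5,6,7,12,13,14,15): 0⊕1⊕1⊕0⊕0⊕0⊕0⊕0 = 0
s8 (pos 8,9,10,11,12,13,14,15): 0⊕1⊕0⊕0⊕0⊕0⊕0⊕0 = 1
Syndrome s8…s1 = 1010 → error at position 10.
Flip position 10: 111011001000000 → 111011001100000
Read data bits from positions 3,5,6,7,9,10,11,12,13,14,15: 11101100000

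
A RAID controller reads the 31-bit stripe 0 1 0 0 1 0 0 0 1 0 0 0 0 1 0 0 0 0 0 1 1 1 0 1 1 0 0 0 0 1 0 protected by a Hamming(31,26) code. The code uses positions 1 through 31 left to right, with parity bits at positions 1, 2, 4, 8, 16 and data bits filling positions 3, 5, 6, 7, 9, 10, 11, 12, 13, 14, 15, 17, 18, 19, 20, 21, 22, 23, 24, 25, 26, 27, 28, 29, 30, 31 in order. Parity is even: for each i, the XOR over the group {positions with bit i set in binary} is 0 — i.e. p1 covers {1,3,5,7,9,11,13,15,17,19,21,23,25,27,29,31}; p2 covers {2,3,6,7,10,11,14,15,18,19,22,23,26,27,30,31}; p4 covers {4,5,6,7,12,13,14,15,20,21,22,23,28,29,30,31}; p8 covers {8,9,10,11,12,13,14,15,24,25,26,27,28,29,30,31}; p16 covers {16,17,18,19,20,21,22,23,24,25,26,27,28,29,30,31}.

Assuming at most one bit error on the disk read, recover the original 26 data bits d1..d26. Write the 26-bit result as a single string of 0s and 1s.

s1 (pos 1,3,5,7,9,11,13,15,17,19,21,23,25,27,29,31): 0⊕0⊕1⊕0⊕1⊕0⊕0⊕0⊕0⊕0⊕1⊕0⊕1⊕0⊕0⊕0 = 0
s2 (pos 2,3,6,7,10,11,14,15,18,19,22,23,26,27,30,31): 1⊕0⊕0⊕0⊕0⊕0⊕1⊕0⊕0⊕0⊕1⊕0⊕0⊕0⊕1⊕0 = 0
s4 (pos 4,5,6,7,12,13,14,15,20,21,22,23,28,29,30,31): 0⊕1⊕0⊕0⊕0⊕0⊕1⊕0⊕1⊕1⊕1⊕0⊕0⊕0⊕1⊕0 = 0
s8 (pos 8,9,10,11,12,13,14,15,24,25,26,27,28,29,30,31): 0⊕1⊕0⊕0⊕0⊕0⊕1⊕0⊕1⊕1⊕0⊕0⊕0⊕0⊕1⊕0 = 1
s16 (pos 16,17,18,19,20,21,22,23,24,25,26,27,28,29,30,31): 0⊕0⊕0⊕0⊕1⊕1⊕1⊕0⊕1⊕1⊕0⊕0⊕0⊕0⊕1⊕0 = 0
Syndrome s16…s1 = 01000 → error at position 8.
Flip position 8: 0100100010000100000111011000010 → 0100100110000100000111011000010
Read data bits from positions 3,5,6,7,9,10,11,12,13,14,15,17,18,19,20,21,22,23,24,25,26,27,28,29,30,31: 01001000010000111011000010

01001000010000111011000010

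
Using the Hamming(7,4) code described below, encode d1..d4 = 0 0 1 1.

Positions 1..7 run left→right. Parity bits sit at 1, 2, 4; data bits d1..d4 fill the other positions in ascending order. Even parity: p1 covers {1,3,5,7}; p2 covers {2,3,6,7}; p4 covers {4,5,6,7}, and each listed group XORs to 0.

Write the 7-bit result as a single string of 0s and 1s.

1000011

Place data at non-parity positions: p1 p2 0 p4 0 1 1
p1 (pos 1,3,5,7): XOR of data positions = 0⊕0⊕1 = 1
p2 (pos 2,3,6,7): XOR of data positions = 0⊕1⊕1 = 0
p4 (pos 4,5,6,7): XOR of data positions = 0⊕1⊕1 = 0
Codeword: 1000011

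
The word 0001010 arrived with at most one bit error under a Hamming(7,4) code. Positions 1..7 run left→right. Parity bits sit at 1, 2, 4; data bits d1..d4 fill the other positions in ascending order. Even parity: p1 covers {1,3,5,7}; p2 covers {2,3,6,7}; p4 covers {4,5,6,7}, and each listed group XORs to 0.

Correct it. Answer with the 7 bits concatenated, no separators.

0101010

s1 (pos 1,3,5,7): 0⊕0⊕0⊕0 = 0
s2 (pos 2,3,6,7): 0⊕0⊕1⊕0 = 1
s4 (pos 4,5,6,7): 1⊕0⊕1⊕0 = 0
Syndrome s4…s1 = 010 → error at position 2.
Flip position 2: 0001010 → 0101010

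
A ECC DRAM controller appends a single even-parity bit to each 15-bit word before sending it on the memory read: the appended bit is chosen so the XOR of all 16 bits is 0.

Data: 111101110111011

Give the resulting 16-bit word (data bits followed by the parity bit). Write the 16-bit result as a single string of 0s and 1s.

1111011101110110

XOR of the 15 data bits: 1⊕1⊕1⊕1⊕0⊕1⊕1⊕1⊕0⊕1⊕1⊕1⊕0⊕1⊕1 = 0
Parity bit = 0 (so all 16 bits XOR to 0).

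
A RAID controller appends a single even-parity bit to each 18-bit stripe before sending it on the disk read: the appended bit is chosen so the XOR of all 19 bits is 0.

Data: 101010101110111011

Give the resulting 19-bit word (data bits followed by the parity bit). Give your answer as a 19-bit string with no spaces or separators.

XOR of the 18 data bits: 1⊕0⊕1⊕0⊕1⊕0⊕1⊕0⊕1⊕1⊕1⊕0⊕1⊕1⊕1⊕0⊕1⊕1 = 0
Parity bit = 0 (so all 19 bits XOR to 0).

1010101011101110110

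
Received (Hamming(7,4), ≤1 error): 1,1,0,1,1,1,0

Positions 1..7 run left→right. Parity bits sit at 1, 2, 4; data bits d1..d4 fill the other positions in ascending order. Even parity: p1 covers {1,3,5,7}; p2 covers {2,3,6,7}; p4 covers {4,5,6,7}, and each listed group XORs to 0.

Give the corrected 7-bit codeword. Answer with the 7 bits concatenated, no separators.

1100110

s1 (pos 1,3,5,7): 1⊕0⊕1⊕0 = 0
s2 (pos 2,3,6,7): 1⊕0⊕1⊕0 = 0
s4 (pos 4,5,6,7): 1⊕1⊕1⊕0 = 1
Syndrome s4…s1 = 100 → error at position 4.
Flip position 4: 1101110 → 1100110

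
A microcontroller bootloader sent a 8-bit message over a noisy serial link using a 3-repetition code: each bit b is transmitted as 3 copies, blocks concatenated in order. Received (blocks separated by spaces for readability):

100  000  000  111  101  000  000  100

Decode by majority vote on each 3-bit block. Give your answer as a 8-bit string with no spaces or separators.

Block 1 (100): 1 one → 0
Block 2 (000): 0 ones → 0
Block 3 (000): 0 ones → 0
Block 4 (111): 3 ones → 1
Block 5 (101): 2 ones → 1
Block 6 (000): 0 ones → 0
Block 7 (000): 0 ones → 0
Block 8 (100): 1 one → 0

00011000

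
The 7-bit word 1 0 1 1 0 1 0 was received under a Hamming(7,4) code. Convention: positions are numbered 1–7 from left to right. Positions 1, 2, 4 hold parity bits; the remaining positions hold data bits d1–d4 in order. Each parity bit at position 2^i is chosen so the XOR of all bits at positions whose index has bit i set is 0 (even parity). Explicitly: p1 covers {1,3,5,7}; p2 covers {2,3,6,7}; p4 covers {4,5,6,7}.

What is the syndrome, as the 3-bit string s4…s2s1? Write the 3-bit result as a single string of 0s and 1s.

s1 (pos 1,3,5,7): 1⊕1⊕0⊕0 = 0
s2 (pos 2,3,6,7): 0⊕1⊕1⊕0 = 0
s4 (pos 4,5,6,7): 1⊕0⊕1⊕0 = 0
Syndrome s4…s1 = 000 → no error.

000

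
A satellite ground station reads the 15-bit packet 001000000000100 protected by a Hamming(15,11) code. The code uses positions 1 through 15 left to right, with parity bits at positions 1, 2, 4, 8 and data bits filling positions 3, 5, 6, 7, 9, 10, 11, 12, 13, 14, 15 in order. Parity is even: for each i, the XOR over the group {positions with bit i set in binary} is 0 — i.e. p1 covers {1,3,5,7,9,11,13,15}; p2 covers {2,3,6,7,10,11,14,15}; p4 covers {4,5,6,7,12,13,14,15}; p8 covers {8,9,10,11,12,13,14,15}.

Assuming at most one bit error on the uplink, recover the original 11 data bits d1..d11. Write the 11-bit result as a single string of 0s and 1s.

10000000110

s1 (pos 1,3,5,7,9,11,13,15): 0⊕1⊕0⊕0⊕0⊕0⊕1⊕0 = 0
s2 (pos 2,3,6,7,10,11,14,15): 0⊕1⊕0⊕0⊕0⊕0⊕0⊕0 = 1
s4 (pos 4,5,6,7,12,13,14,15): 0⊕0⊕0⊕0⊕0⊕1⊕0⊕0 = 1
s8 (pos 8,9,10,11,12,13,14,15): 0⊕0⊕0⊕0⊕0⊕1⊕0⊕0 = 1
Syndrome s8…s1 = 1110 → error at position 14.
Flip position 14: 001000000000100 → 001000000000110
Read data bits from positions 3,5,6,7,9,10,11,12,13,14,15: 10000000110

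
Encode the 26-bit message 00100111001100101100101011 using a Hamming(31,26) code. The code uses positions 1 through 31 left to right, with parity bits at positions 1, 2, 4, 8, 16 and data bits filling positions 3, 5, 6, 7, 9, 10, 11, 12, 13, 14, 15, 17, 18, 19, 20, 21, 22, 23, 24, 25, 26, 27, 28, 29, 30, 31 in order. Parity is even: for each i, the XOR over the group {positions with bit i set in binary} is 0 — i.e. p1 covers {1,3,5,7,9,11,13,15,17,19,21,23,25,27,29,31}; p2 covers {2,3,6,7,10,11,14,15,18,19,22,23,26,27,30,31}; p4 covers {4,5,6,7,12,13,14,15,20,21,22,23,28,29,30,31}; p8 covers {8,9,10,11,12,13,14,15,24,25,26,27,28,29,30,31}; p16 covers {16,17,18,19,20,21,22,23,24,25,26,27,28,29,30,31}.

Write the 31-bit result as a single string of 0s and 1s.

Place data at non-parity positions: p1 p2 0 p4 0 1 0 p8 0 1 1 1 0 0 1 p16 1 0 0 1 0 1 1 0 0 1 0 1 0 1 1
p1 (pos 1,3,5,7,9,11,13,15,17,19,21,23,25,27,29,31): XOR of data positions = 0⊕0⊕0⊕0⊕1⊕0⊕1⊕1⊕0⊕0⊕1⊕0⊕0⊕0⊕1 = 1
p2 (pos 2,3,6,7,10,11,14,15,18,19,22,23,26,27,30,31): XOR of data positions = 0⊕1⊕0⊕1⊕1⊕0⊕1⊕0⊕0⊕1⊕1⊕1⊕0⊕1⊕1 = 1
p4 (pos 4,5,6,7,12,13,14,15,20,21,22,23,28,29,30,31): XOR of data positions = 0⊕1⊕0⊕1⊕0⊕0⊕1⊕1⊕0⊕1⊕1⊕1⊕0⊕1⊕1 = 1
p8 (pos 8,9,10,11,12,13,14,15,24,25,26,27,28,29,30,31): XOR of data positions = 0⊕1⊕1⊕1⊕0⊕0⊕1⊕0⊕0⊕1⊕0⊕1⊕0⊕1⊕1 = 0
p16 (pos 16,17,18,19,20,21,22,23,24,25,26,27,28,29,30,31): XOR of data positions = 1⊕0⊕0⊕1⊕0⊕1⊕1⊕0⊕0⊕1⊕0⊕1⊕0⊕1⊕1 = 0
Codeword: 1101010001110010100101100101011

1101010001110010100101100101011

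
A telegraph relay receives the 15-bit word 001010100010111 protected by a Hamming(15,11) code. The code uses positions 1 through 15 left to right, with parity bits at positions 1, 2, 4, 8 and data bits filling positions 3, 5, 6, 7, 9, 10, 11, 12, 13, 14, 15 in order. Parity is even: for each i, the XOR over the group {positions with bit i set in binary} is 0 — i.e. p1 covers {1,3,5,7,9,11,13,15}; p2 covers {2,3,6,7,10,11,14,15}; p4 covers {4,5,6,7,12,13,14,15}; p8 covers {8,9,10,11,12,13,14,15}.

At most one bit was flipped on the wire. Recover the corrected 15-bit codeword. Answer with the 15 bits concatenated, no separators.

s1 (pos 1,3,5,7,9,11,13,15): 0⊕1⊕1⊕1⊕0⊕1⊕1⊕1 = 0
s2 (pos 2,3,6,7,10,11,14,15): 0⊕1⊕0⊕1⊕0⊕1⊕1⊕1 = 1
s4 (pos 4,5,6,7,12,13,14,15): 0⊕1⊕0⊕1⊕0⊕1⊕1⊕1 = 1
s8 (pos 8,9,10,11,12,13,14,15): 0⊕0⊕0⊕1⊕0⊕1⊕1⊕1 = 0
Syndrome s8…s1 = 0110 → error at position 6.
Flip position 6: 001010100010111 → 001011100010111

001011100010111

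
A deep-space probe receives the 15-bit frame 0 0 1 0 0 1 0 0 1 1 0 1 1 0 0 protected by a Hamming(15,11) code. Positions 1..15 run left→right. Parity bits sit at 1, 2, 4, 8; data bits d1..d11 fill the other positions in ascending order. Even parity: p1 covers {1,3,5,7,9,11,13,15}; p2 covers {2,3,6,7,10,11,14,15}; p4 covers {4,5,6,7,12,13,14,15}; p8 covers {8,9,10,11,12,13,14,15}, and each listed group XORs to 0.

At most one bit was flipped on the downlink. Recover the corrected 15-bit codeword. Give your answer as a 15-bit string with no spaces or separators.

001001101101100

s1 (pos 1,3,5,7,9,11,13,15): 0⊕1⊕0⊕0⊕1⊕0⊕1⊕0 = 1
s2 (pos 2,3,6,7,10,11,14,15): 0⊕1⊕1⊕0⊕1⊕0⊕0⊕0 = 1
s4 (pos 4,5,6,7,12,13,14,15): 0⊕0⊕1⊕0⊕1⊕1⊕0⊕0 = 1
s8 (pos 8,9,10,11,12,13,14,15): 0⊕1⊕1⊕0⊕1⊕1⊕0⊕0 = 0
Syndrome s8…s1 = 0111 → error at position 7.
Flip position 7: 001001001101100 → 001001101101100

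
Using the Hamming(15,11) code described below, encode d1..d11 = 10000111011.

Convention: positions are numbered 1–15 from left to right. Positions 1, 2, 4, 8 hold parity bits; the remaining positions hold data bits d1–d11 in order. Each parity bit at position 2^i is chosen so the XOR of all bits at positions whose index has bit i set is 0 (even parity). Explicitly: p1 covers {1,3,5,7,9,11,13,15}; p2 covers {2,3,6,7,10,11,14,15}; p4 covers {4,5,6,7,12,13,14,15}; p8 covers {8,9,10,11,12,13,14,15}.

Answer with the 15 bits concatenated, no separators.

111100010111011

Place data at non-parity positions: p1 p2 1 p4 0 0 0 p8 0 1 1 1 0 1 1
p1 (pos 1,3,5,7,9,11,13,15): XOR of data positions = 1⊕0⊕0⊕0⊕1⊕0⊕1 = 1
p2 (pos 2,3,6,7,10,11,14,15): XOR of data positions = 1⊕0⊕0⊕1⊕1⊕1⊕1 = 1
p4 (pos 4,5,6,7,12,13,14,15): XOR of data positions = 0⊕0⊕0⊕1⊕0⊕1⊕1 = 1
p8 (pos 8,9,10,11,12,13,14,15): XOR of data positions = 0⊕1⊕1⊕1⊕0⊕1⊕1 = 1
Codeword: 111100010111011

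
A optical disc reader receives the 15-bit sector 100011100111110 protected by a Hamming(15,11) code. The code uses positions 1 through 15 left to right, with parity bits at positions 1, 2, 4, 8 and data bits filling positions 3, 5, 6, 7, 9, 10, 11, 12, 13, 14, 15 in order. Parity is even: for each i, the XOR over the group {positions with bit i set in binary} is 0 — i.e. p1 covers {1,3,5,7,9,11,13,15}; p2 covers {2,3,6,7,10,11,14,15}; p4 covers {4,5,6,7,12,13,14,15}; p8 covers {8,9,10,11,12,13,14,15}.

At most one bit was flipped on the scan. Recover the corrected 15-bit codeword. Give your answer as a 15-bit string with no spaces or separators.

s1 (pos 1,3,5,7,9,11,13,15): 1⊕0⊕1⊕1⊕0⊕1⊕1⊕0 = 1
s2 (pos 2,3,6,7,10,11,14,15): 0⊕0⊕1⊕1⊕1⊕1⊕1⊕0 = 1
s4 (pos 4,5,6,7,12,13,14,15): 0⊕1⊕1⊕1⊕1⊕1⊕1⊕0 = 0
s8 (pos 8,9,10,11,12,13,14,15): 0⊕0⊕1⊕1⊕1⊕1⊕1⊕0 = 1
Syndrome s8…s1 = 1011 → error at position 11.
Flip position 11: 100011100111110 → 100011100101110

100011100101110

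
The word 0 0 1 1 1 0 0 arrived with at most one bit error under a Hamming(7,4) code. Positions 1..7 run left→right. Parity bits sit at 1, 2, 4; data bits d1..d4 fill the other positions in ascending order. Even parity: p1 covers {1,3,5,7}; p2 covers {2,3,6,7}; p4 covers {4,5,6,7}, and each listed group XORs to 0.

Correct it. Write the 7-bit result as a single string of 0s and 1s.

0111100

s1 (pos 1,3,5,7): 0⊕1⊕1⊕0 = 0
s2 (pos 2,3,6,7): 0⊕1⊕0⊕0 = 1
s4 (pos 4,5,6,7): 1⊕1⊕0⊕0 = 0
Syndrome s4…s1 = 010 → error at position 2.
Flip position 2: 0011100 → 0111100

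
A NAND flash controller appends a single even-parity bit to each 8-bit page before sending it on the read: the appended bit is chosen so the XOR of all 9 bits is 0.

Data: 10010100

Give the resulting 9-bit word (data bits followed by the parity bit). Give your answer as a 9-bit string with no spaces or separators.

XOR of the 8 data bits: 1⊕0⊕0⊕1⊕0⊕1⊕0⊕0 = 1
Parity bit = 1 (so all 9 bits XOR to 0).

100101001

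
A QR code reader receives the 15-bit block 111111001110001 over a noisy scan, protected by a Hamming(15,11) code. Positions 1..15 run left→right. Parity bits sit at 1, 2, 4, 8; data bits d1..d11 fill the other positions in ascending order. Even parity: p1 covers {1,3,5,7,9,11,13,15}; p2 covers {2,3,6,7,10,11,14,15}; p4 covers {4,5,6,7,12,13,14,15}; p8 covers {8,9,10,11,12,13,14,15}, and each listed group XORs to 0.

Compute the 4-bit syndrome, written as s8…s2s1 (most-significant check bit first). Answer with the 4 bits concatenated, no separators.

0000

s1 (pos 1,3,5,7,9,11,13,15): 1⊕1⊕1⊕0⊕1⊕1⊕0⊕1 = 0
s2 (pos 2,3,6,7,10,11,14,15): 1⊕1⊕1⊕0⊕1⊕1⊕0⊕1 = 0
s4 (pos 4,5,6,7,12,13,14,15): 1⊕1⊕1⊕0⊕0⊕0⊕0⊕1 = 0
s8 (pos 8,9,10,11,12,13,14,15): 0⊕1⊕1⊕1⊕0⊕0⊕0⊕1 = 0
Syndrome s8…s1 = 0000 → no error.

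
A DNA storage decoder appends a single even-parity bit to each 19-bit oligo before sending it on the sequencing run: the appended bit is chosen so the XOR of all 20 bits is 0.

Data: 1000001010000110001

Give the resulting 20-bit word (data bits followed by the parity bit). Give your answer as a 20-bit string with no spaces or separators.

10000010100001100010

XOR of the 19 data bits: 1⊕0⊕0⊕0⊕0⊕0⊕1⊕0⊕1⊕0⊕0⊕0⊕0⊕1⊕1⊕0⊕0⊕0⊕1 = 0
Parity bit = 0 (so all 20 bits XOR to 0).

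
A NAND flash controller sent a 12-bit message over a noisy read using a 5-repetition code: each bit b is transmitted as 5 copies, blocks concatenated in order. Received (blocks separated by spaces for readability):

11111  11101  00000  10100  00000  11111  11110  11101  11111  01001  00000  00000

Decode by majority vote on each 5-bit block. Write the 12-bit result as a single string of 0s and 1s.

Block 1 (11111): 5 ones → 1
Block 2 (11101): 4 ones → 1
Block 3 (00000): 0 ones → 0
Block 4 (10100): 2 ones → 0
Block 5 (00000): 0 ones → 0
Block 6 (11111): 5 ones → 1
Block 7 (11110): 4 ones → 1
Block 8 (11101): 4 ones → 1
Block 9 (11111): 5 ones → 1
Block 10 (01001): 2 ones → 0
Block 11 (00000): 0 ones → 0
Block 12 (00000): 0 ones → 0

110001111000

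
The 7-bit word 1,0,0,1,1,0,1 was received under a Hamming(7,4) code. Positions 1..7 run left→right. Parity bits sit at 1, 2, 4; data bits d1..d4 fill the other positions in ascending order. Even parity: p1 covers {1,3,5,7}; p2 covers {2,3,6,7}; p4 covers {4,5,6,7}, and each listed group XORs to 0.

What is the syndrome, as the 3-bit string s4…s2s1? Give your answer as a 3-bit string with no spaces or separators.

s1 (pos 1,3,5,7): 1⊕0⊕1⊕1 = 1
s2 (pos 2,3,6,7): 0⊕0⊕0⊕1 = 1
s4 (pos 4,5,6,7): 1⊕1⊕0⊕1 = 1
Syndrome s4…s1 = 111 → error at position 7.

111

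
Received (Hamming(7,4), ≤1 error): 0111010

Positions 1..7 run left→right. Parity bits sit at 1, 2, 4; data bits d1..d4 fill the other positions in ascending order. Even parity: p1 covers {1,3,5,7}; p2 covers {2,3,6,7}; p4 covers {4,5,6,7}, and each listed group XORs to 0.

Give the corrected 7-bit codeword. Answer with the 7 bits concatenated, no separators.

s1 (pos 1,3,5,7): 0⊕1⊕0⊕0 = 1
s2 (pos 2,3,6,7): 1⊕1⊕1⊕0 = 1
s4 (pos 4,5,6,7): 1⊕0⊕1⊕0 = 0
Syndrome s4…s1 = 011 → error at position 3.
Flip position 3: 0111010 → 0101010

0101010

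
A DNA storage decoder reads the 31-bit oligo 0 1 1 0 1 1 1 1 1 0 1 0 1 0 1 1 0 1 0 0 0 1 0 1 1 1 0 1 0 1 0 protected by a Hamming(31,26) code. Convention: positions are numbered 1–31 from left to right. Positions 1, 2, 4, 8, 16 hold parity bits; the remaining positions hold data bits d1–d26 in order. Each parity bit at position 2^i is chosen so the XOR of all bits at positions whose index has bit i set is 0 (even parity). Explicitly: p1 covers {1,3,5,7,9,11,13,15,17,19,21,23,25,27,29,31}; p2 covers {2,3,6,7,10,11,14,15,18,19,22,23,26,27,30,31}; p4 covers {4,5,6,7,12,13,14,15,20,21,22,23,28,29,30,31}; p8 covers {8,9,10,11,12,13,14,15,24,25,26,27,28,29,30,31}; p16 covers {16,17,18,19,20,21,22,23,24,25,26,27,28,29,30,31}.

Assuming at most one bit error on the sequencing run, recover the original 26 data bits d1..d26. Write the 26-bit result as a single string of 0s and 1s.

s1 (pos 1,3,5,7,9,11,13,15,17,19,21,23,25,27,29,31): 0⊕1⊕1⊕1⊕1⊕1⊕1⊕1⊕0⊕0⊕0⊕0⊕1⊕0⊕0⊕0 = 0
s2 (pos 2,3,6,7,10,11,14,15,18,19,22,23,26,27,30,31): 1⊕1⊕1⊕1⊕0⊕1⊕0⊕1⊕1⊕0⊕1⊕0⊕1⊕0⊕1⊕0 = 0
s4 (pos 4,5,6,7,12,13,14,15,20,21,22,23,28,29,30,31): 0⊕1⊕1⊕1⊕0⊕1⊕0⊕1⊕0⊕0⊕1⊕0⊕1⊕0⊕1⊕0 = 0
s8 (pos 8,9,10,11,12,13,14,15,24,25,26,27,28,29,30,31): 1⊕1⊕0⊕1⊕0⊕1⊕0⊕1⊕1⊕1⊕1⊕0⊕1⊕0⊕1⊕0 = 0
s16 (pos 16,17,18,19,20,21,22,23,24,25,26,27,28,29,30,31): 1⊕0⊕1⊕0⊕0⊕0⊕1⊕0⊕1⊕1⊕1⊕0⊕1⊕0⊕1⊕0 = 0
Syndrome s16…s1 = 00000 → no error.
Read data bits from positions 3,5,6,7,9,10,11,12,13,14,15,17,18,19,20,21,22,23,24,25,26,27,28,29,30,31: 11111010101010001011101010

11111010101010001011101010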